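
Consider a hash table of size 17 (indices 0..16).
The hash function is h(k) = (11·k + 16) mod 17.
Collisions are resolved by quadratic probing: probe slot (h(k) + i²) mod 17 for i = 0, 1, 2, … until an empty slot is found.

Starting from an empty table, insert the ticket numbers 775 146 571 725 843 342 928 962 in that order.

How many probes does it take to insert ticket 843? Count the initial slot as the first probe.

Insert 775: h=7, slot 7 empty -> index 7.
Insert 146: h=7, slot 7 occupied -> index 8.
Insert 571: h=7, slots 7,8 occupied -> index 11.
Insert 725: h=1, slot 1 empty -> index 1.
Insert 843: h=7, slots 7,8,11 occupied -> index 16.
Insert 342: h=4, slot 4 empty -> index 4.
Insert 928: h=7, slots 7,8,11,16 occupied -> index 6.
Insert 962: h=7, slots 7,8,11,16,6 occupied -> index 15.
Table: [—, 725, —, —, 342, —, 928, 775, 146, —, —, 571, —, —, —, 962, 843]

4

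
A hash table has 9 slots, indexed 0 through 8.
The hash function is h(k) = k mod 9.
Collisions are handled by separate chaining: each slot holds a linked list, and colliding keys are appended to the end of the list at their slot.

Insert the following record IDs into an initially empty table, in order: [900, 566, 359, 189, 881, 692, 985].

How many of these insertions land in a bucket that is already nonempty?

Insert 900: h=0, bucket 0 empty -> new chain.
Insert 566: h=8, bucket 8 empty -> new chain.
Insert 359: h=8, bucket 8 nonempty -> append to chain.
Insert 189: h=0, bucket 0 nonempty -> append to chain.
Insert 881: h=8, bucket 8 nonempty -> append to chain.
Insert 692: h=8, bucket 8 nonempty -> append to chain.
Insert 985: h=4, bucket 4 empty -> new chain.
Final buckets:
0: 900 -> 189
1: .
2: .
3: .
4: 985
5: .
6: .
7: .
8: 566 -> 359 -> 881 -> 692

4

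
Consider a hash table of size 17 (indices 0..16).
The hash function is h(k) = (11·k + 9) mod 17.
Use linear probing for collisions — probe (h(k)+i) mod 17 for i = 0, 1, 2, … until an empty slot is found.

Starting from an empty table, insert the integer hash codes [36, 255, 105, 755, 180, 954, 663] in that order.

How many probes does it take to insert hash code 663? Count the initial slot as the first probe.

2

36 hashes to 14; slot 14 is free → place at 14.
255 hashes to 9; slot 9 is free → place at 9.
105 hashes to 8; slot 8 is free → place at 8.
755 hashes to 1; slot 1 is free → place at 1.
180 hashes to 0; slot 0 is free → place at 0.
954 hashes to 14; 14 taken → place at 15.
663 hashes to 9; 9 taken → place at 10.
Table: [180, 755, -, -, -, -, -, -, 105, 255, 663, -, -, -, 36, 954, -]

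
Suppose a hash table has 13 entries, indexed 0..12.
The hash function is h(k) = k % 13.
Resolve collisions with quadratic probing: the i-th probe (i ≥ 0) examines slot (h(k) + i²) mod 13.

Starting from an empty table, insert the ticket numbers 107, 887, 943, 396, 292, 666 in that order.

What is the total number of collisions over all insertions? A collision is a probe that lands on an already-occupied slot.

Insert 107: h=3, slot 3 empty -> index 3.
Insert 887: h=3, slot 3 occupied -> index 4.
Insert 943: h=7, slot 7 empty -> index 7.
Insert 396: h=6, slot 6 empty -> index 6.
Insert 292: h=6, slots 6,7 occupied -> index 10.
Insert 666: h=3, slots 3,4,7 occupied -> index 12.
Table: [-, -, -, 107, 887, -, 396, 943, -, -, 292, -, 666]

6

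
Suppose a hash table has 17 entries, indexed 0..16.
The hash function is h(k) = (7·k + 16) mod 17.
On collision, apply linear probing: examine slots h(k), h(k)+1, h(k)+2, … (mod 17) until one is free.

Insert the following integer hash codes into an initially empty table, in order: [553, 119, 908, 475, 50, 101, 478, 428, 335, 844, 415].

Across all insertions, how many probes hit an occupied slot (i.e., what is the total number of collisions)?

553: h=11 → slot 11
119: h=16 → slot 16
908: h=14 → slot 14
475: h=9 → slot 9
50: h=9, probe 9,10 → slot 10
101: h=9, probe 9,10,11,12 → slot 12
478: h=13 → slot 13
428: h=3 → slot 3
335: h=15 → slot 15
844: h=8 → slot 8
415: h=14, probe 14,15,16,0 → slot 0
Table: [415, —, —, 428, —, —, —, —, 844, 475, 50, 553, 101, 478, 908, 335, 119]

7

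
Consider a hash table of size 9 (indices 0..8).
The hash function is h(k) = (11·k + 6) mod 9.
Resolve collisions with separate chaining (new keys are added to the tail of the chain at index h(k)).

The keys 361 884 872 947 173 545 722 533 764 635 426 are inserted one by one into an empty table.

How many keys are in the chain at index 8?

1

361 → bucket 8
884 → bucket 1
872 → bucket 4
947 → bucket 1 (collision)
173 → bucket 1 (collision)
545 → bucket 7
722 → bucket 1 (collision)
533 → bucket 1 (collision)
764 → bucket 4 (collision)
635 → bucket 7 (collision)
426 → bucket 3
Final buckets:
0: _
1: 884 -> 947 -> 173 -> 722 -> 533
2: _
3: 426
4: 872 -> 764
5: _
6: _
7: 545 -> 635
8: 361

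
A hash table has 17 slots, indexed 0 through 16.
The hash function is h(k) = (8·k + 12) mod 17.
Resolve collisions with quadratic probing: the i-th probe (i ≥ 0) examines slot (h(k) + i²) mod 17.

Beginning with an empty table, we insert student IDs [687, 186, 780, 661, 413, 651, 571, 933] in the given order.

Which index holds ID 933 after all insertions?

Insert 687: h=0, slot 0 empty => index 0.
Insert 186: h=4, slot 4 empty => index 4.
Insert 780: h=13, slot 13 empty => index 13.
Insert 661: h=13, slot 13 occupied => index 14.
Insert 413: h=1, slot 1 empty => index 1.
Insert 651: h=1, slot 1 occupied => index 2.
Insert 571: h=7, slot 7 empty => index 7.
Insert 933: h=13, slots 13,14,0 occupied => index 5.
Table: [687, 413, 651, _, 186, 933, _, 571, _, _, _, _, _, 780, 661, _, _]

5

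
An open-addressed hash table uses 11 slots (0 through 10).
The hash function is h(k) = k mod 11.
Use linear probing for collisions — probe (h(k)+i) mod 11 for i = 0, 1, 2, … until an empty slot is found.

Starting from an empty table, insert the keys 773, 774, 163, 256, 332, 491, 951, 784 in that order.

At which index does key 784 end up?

8

773 hashes to 3; slot 3 is free => place at 3.
774 hashes to 4; slot 4 is free => place at 4.
163 hashes to 9; slot 9 is free => place at 9.
256 hashes to 3; 3,4 taken => place at 5.
332 hashes to 2; slot 2 is free => place at 2.
491 hashes to 7; slot 7 is free => place at 7.
951 hashes to 5; 5 taken => place at 6.
784 hashes to 3; 3,4,5,6,7 taken => place at 8.
Table: [-, -, 332, 773, 774, 256, 951, 491, 784, 163, -]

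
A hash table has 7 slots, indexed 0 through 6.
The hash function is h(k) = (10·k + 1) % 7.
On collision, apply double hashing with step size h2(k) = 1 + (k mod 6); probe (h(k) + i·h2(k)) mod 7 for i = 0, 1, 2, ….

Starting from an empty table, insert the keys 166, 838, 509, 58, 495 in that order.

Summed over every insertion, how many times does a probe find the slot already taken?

4

166 hashes to 2; slot 2 is free -> place at 2.
838 hashes to 2, h2=5; 2 taken -> place at 0.
509 hashes to 2, h2=6; 2 taken -> place at 1.
58 hashes to 0, h2=5; 0 taken -> place at 5.
495 hashes to 2, h2=4; 2 taken -> place at 6.
Table: [838, 509, 166, ., ., 58, 495]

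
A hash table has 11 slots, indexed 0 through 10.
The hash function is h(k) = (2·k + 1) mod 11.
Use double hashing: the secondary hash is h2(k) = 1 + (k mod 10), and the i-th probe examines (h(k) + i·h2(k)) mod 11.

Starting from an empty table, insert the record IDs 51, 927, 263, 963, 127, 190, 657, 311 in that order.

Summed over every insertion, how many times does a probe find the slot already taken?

51: h=4 -> slot 4
927: h=7 -> slot 7
263: h=10 -> slot 10
963: h=2 -> slot 2
127: h=2, h2=8, probe 2,10,7,4,1 -> slot 1
190: h=7, h2=1, probe 7,8 -> slot 8
657: h=6 -> slot 6
311: h=7, h2=2, probe 7,9 -> slot 9
Table: [-, 127, 963, -, 51, -, 657, 927, 190, 311, 263]

6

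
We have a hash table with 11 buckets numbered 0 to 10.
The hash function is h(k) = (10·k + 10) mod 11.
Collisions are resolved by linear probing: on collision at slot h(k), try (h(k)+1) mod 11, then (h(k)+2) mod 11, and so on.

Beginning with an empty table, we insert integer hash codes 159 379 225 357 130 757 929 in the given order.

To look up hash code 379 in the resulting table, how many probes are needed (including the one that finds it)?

2

Insert 159: h=5, slot 5 empty => index 5.
Insert 379: h=5, slot 5 occupied => index 6.
Insert 225: h=5, slots 5,6 occupied => index 7.
Insert 357: h=5, slots 5,6,7 occupied => index 8.
Insert 130: h=1, slot 1 empty => index 1.
Insert 757: h=1, slot 1 occupied => index 2.
Insert 929: h=5, slots 5,6,7,8 occupied => index 9.
Table: [-, 130, 757, -, -, 159, 379, 225, 357, 929, -]
Lookup 379: h=5, probe 5,6 → found at 6.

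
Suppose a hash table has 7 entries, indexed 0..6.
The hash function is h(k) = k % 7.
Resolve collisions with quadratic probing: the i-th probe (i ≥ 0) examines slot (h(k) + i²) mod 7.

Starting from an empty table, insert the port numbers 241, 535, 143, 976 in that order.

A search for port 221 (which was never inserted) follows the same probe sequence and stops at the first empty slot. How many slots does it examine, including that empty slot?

241 hashes to 3; slot 3 is free → place at 3.
535 hashes to 3; 3 taken → place at 4.
143 hashes to 3; 3,4 taken → place at 0.
976 hashes to 3; 3,4,0 taken → place at 5.
Table: [143, _, _, 241, 535, 976, _]
Lookup 221: h=4, probe 4,5,1 → slot 1 empty, not found.

3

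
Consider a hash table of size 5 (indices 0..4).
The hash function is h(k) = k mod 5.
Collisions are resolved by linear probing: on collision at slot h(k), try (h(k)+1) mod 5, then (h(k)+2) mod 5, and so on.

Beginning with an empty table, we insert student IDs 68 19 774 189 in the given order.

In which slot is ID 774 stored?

0

68 hashes to 3; slot 3 is free => place at 3.
19 hashes to 4; slot 4 is free => place at 4.
774 hashes to 4; 4 taken => place at 0.
189 hashes to 4; 4,0 taken => place at 1.
Table: [774, 189, —, 68, 19]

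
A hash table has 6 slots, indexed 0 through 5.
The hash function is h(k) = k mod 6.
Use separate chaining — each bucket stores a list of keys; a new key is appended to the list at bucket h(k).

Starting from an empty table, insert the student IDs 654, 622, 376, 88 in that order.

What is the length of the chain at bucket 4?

Insert 654: h=0, bucket 0 empty → new chain.
Insert 622: h=4, bucket 4 empty → new chain.
Insert 376: h=4, bucket 4 nonempty → append to chain.
Insert 88: h=4, bucket 4 nonempty → append to chain.
Final buckets:
0: 654
1: -
2: -
3: -
4: 622 -> 376 -> 88
5: -

3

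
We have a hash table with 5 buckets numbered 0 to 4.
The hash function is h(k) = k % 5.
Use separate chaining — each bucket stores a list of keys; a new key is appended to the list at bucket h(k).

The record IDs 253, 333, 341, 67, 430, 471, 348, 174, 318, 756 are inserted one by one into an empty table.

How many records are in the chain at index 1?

Insert 253: h=3, bucket 3 empty → new chain.
Insert 333: h=3, bucket 3 nonempty → append to chain.
Insert 341: h=1, bucket 1 empty → new chain.
Insert 67: h=2, bucket 2 empty → new chain.
Insert 430: h=0, bucket 0 empty → new chain.
Insert 471: h=1, bucket 1 nonempty → append to chain.
Insert 348: h=3, bucket 3 nonempty → append to chain.
Insert 174: h=4, bucket 4 empty → new chain.
Insert 318: h=3, bucket 3 nonempty → append to chain.
Insert 756: h=1, bucket 1 nonempty → append to chain.
Final buckets:
0: 430
1: 341 -> 471 -> 756
2: 67
3: 253 -> 333 -> 348 -> 318
4: 174

3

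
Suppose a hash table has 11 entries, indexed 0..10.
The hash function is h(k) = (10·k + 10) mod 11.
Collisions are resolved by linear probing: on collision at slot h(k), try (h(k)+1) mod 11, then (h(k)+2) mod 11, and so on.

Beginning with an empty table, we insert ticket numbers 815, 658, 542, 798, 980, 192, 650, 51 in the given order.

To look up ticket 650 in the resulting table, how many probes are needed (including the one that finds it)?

Insert 815: h=9, slot 9 empty => index 9.
Insert 658: h=1, slot 1 empty => index 1.
Insert 542: h=7, slot 7 empty => index 7.
Insert 798: h=4, slot 4 empty => index 4.
Insert 980: h=9, slot 9 occupied => index 10.
Insert 192: h=5, slot 5 empty => index 5.
Insert 650: h=9, slots 9,10 occupied => index 0.
Insert 51: h=3, slot 3 empty => index 3.
Table: [650, 658, ∅, 51, 798, 192, ∅, 542, ∅, 815, 980]
Lookup 650: h=9, probe 9,10,0 → found at 0.

3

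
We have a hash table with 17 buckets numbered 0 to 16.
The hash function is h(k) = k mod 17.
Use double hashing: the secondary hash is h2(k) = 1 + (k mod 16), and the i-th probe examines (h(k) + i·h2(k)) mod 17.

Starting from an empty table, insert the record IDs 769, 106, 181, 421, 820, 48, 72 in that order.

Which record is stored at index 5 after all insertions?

72

769: h=4 → slot 4
106: h=4, h2=11, probe 4,15 → slot 15
181: h=11 → slot 11
421: h=13 → slot 13
820: h=4, h2=5, probe 4,9 → slot 9
48: h=14 → slot 14
72: h=4, h2=9, probe 4,13,5 → slot 5
Table: [., ., ., ., 769, 72, ., ., ., 820, ., 181, ., 421, 48, 106, .]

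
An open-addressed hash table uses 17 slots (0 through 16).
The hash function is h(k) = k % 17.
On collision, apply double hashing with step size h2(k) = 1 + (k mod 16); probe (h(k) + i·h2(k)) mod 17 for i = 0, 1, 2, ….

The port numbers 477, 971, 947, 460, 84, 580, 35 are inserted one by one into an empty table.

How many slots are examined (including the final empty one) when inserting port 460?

2

Insert 477: h=1, slot 1 empty => index 1.
Insert 971: h=2, slot 2 empty => index 2.
Insert 947: h=12, slot 12 empty => index 12.
Insert 460: h=1, h2=13, slot 1 occupied => index 14.
Insert 84: h=16, slot 16 empty => index 16.
Insert 580: h=2, h2=5, slot 2 occupied => index 7.
Insert 35: h=1, h2=4, slot 1 occupied => index 5.
Table: [∅, 477, 971, ∅, ∅, 35, ∅, 580, ∅, ∅, ∅, ∅, 947, ∅, 460, ∅, 84]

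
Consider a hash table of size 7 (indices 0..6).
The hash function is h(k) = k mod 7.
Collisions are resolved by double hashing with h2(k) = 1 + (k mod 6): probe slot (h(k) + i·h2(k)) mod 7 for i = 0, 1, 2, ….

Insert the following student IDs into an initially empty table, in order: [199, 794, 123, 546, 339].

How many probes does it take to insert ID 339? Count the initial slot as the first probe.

4

199: h=3 → slot 3
794: h=3, h2=3, probe 3,6 → slot 6
123: h=4 → slot 4
546: h=0 → slot 0
339: h=3, h2=4, probe 3,0,4,1 → slot 1
Table: [546, 339, -, 199, 123, -, 794]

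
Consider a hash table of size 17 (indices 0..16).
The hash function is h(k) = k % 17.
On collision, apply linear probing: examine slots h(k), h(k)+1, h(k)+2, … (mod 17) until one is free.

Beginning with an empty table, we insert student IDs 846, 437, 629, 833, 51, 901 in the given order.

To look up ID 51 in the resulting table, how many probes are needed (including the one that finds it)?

3

846: h=13 -> slot 13
437: h=12 -> slot 12
629: h=0 -> slot 0
833: h=0, probe 0,1 -> slot 1
51: h=0, probe 0,1,2 -> slot 2
901: h=0, probe 0,1,2,3 -> slot 3
Table: [629, 833, 51, 901, -, -, -, -, -, -, -, -, 437, 846, -, -, -]
Lookup 51: h=0, probe 0,1,2 → found at 2.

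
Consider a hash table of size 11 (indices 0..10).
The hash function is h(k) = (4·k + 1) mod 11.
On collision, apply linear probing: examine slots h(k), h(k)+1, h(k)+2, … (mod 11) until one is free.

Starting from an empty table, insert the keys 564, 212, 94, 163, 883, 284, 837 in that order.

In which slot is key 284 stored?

7

564: h=2 => slot 2
212: h=2, probe 2,3 => slot 3
94: h=3, probe 3,4 => slot 4
163: h=4, probe 4,5 => slot 5
883: h=2, probe 2,3,4,5,6 => slot 6
284: h=4, probe 4,5,6,7 => slot 7
837: h=5, probe 5,6,7,8 => slot 8
Table: [., ., 564, 212, 94, 163, 883, 284, 837, ., .]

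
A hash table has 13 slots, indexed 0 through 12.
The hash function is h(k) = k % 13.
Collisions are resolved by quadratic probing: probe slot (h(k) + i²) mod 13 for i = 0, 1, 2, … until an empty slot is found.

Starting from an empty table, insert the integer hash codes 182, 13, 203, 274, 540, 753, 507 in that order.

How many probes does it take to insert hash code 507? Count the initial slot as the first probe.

182: h=0 -> slot 0
13: h=0, probe 0,1 -> slot 1
203: h=8 -> slot 8
274: h=1, probe 1,2 -> slot 2
540: h=7 -> slot 7
753: h=12 -> slot 12
507: h=0, probe 0,1,4 -> slot 4
Table: [182, 13, 274, _, 507, _, _, 540, 203, _, _, _, 753]

3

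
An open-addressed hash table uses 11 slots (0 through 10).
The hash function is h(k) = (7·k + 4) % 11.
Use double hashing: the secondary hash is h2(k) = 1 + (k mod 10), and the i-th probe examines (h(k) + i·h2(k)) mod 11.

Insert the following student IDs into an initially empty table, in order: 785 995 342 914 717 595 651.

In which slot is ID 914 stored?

Insert 785: h=10, slot 10 empty => index 10.
Insert 995: h=6, slot 6 empty => index 6.
Insert 342: h=0, slot 0 empty => index 0.
Insert 914: h=0, h2=5, slot 0 occupied => index 5.
Insert 717: h=7, slot 7 empty => index 7.
Insert 595: h=0, h2=6, slots 0,6 occupied => index 1.
Insert 651: h=7, h2=2, slot 7 occupied => index 9.
Table: [342, 595, -, -, -, 914, 995, 717, -, 651, 785]

5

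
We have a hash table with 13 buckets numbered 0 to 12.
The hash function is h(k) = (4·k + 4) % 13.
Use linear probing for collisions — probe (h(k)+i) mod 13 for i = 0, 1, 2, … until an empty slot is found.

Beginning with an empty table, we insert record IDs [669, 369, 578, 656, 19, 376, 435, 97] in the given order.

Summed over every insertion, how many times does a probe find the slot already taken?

15

669 hashes to 2; slot 2 is free → place at 2.
369 hashes to 11; slot 11 is free → place at 11.
578 hashes to 2; 2 taken → place at 3.
656 hashes to 2; 2,3 taken → place at 4.
19 hashes to 2; 2,3,4 taken → place at 5.
376 hashes to 0; slot 0 is free → place at 0.
435 hashes to 2; 2,3,4,5 taken → place at 6.
97 hashes to 2; 2,3,4,5,6 taken → place at 7.
Table: [376, ∅, 669, 578, 656, 19, 435, 97, ∅, ∅, ∅, 369, ∅]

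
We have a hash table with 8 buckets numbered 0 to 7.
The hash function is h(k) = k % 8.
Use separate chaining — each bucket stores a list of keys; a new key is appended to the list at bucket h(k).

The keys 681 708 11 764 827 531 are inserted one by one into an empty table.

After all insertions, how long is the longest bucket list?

3

Insert 681: h=1, bucket 1 empty → new chain.
Insert 708: h=4, bucket 4 empty → new chain.
Insert 11: h=3, bucket 3 empty → new chain.
Insert 764: h=4, bucket 4 nonempty → append to chain.
Insert 827: h=3, bucket 3 nonempty → append to chain.
Insert 531: h=3, bucket 3 nonempty → append to chain.
Final buckets:
0: .
1: 681
2: .
3: 11 -> 827 -> 531
4: 708 -> 764
5: .
6: .
7: .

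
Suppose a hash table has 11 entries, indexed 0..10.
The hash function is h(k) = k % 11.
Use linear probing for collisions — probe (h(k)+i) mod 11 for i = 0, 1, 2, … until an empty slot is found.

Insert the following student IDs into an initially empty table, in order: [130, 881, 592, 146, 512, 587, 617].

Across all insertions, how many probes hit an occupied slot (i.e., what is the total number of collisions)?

2

Insert 130: h=9, slot 9 empty → index 9.
Insert 881: h=1, slot 1 empty → index 1.
Insert 592: h=9, slot 9 occupied → index 10.
Insert 146: h=3, slot 3 empty → index 3.
Insert 512: h=6, slot 6 empty → index 6.
Insert 587: h=4, slot 4 empty → index 4.
Insert 617: h=1, slot 1 occupied → index 2.
Table: [_, 881, 617, 146, 587, _, 512, _, _, 130, 592]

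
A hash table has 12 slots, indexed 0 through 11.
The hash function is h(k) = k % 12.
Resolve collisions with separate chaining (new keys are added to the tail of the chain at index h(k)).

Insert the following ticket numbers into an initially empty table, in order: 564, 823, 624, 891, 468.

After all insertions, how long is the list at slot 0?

3

Insert 564: h=0, bucket 0 empty -> new chain.
Insert 823: h=7, bucket 7 empty -> new chain.
Insert 624: h=0, bucket 0 nonempty -> append to chain.
Insert 891: h=3, bucket 3 empty -> new chain.
Insert 468: h=0, bucket 0 nonempty -> append to chain.
Final buckets:
0: 564 -> 624 -> 468
1: ∅
2: ∅
3: 891
4: ∅
5: ∅
6: ∅
7: 823
8: ∅
9: ∅
10: ∅
11: ∅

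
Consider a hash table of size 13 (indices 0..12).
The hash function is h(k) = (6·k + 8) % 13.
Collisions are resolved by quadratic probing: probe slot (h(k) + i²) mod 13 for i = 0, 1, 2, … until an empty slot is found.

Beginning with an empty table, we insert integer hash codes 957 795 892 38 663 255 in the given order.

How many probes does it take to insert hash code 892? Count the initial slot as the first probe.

2

957: h=4 => slot 4
795: h=7 => slot 7
892: h=4, probe 4,5 => slot 5
38: h=2 => slot 2
663: h=8 => slot 8
255: h=4, probe 4,5,8,0 => slot 0
Table: [255, ., 38, ., 957, 892, ., 795, 663, ., ., ., .]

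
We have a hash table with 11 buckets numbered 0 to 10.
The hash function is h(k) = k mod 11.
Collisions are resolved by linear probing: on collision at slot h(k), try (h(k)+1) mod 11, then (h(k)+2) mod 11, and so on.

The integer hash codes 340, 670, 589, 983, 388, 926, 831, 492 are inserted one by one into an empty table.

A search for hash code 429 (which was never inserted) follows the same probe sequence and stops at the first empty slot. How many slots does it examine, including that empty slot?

Insert 340: h=10, slot 10 empty -> index 10.
Insert 670: h=10, slot 10 occupied -> index 0.
Insert 589: h=6, slot 6 empty -> index 6.
Insert 983: h=4, slot 4 empty -> index 4.
Insert 388: h=3, slot 3 empty -> index 3.
Insert 926: h=2, slot 2 empty -> index 2.
Insert 831: h=6, slot 6 occupied -> index 7.
Insert 492: h=8, slot 8 empty -> index 8.
Table: [670, ∅, 926, 388, 983, ∅, 589, 831, 492, ∅, 340]
Lookup 429: h=0, probe 0,1 → slot 1 empty, not found.

2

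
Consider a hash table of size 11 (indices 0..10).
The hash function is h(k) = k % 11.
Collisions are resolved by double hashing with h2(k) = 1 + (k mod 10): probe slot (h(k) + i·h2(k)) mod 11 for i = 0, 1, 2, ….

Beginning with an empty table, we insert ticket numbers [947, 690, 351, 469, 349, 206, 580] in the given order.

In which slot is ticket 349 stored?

6

Insert 947: h=1, slot 1 empty -> index 1.
Insert 690: h=8, slot 8 empty -> index 8.
Insert 351: h=10, slot 10 empty -> index 10.
Insert 469: h=7, slot 7 empty -> index 7.
Insert 349: h=8, h2=10, slots 8,7 occupied -> index 6.
Insert 206: h=8, h2=7, slot 8 occupied -> index 4.
Insert 580: h=8, h2=1, slot 8 occupied -> index 9.
Table: [—, 947, —, —, 206, —, 349, 469, 690, 580, 351]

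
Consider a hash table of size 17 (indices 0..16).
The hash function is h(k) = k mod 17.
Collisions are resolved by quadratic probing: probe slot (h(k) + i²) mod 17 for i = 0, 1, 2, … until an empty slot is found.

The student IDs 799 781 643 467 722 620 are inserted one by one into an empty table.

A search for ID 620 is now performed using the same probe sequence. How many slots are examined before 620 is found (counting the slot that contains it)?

3

Insert 799: h=0, slot 0 empty => index 0.
Insert 781: h=16, slot 16 empty => index 16.
Insert 643: h=14, slot 14 empty => index 14.
Insert 467: h=8, slot 8 empty => index 8.
Insert 722: h=8, slot 8 occupied => index 9.
Insert 620: h=8, slots 8,9 occupied => index 12.
Table: [799, _, _, _, _, _, _, _, 467, 722, _, _, 620, _, 643, _, 781]
Lookup 620: h=8, probe 8,9,12 → found at 12.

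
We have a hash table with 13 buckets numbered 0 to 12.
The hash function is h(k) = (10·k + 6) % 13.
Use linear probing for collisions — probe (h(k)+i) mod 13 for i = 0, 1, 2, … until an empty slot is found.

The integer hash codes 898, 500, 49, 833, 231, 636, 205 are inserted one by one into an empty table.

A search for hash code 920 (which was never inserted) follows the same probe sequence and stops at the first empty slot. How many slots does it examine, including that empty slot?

6

898 hashes to 3; slot 3 is free => place at 3.
500 hashes to 1; slot 1 is free => place at 1.
49 hashes to 2; slot 2 is free => place at 2.
833 hashes to 3; 3 taken => place at 4.
231 hashes to 2; 2,3,4 taken => place at 5.
636 hashes to 9; slot 9 is free => place at 9.
205 hashes to 2; 2,3,4,5 taken => place at 6.
Table: [-, 500, 49, 898, 833, 231, 205, -, -, 636, -, -, -]
Lookup 920: h=2, probe 2,3,4,5,6,7 → slot 7 empty, not found.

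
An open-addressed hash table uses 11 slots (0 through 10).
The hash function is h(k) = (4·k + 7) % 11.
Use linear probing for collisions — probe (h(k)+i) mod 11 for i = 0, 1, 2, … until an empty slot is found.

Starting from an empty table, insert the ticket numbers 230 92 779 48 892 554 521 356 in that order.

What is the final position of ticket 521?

230: h=3 -> slot 3
92: h=1 -> slot 1
779: h=10 -> slot 10
48: h=1, probe 1,2 -> slot 2
892: h=0 -> slot 0
554: h=1, probe 1,2,3,4 -> slot 4
521: h=1, probe 1,2,3,4,5 -> slot 5
356: h=1, probe 1,2,3,4,5,6 -> slot 6
Table: [892, 92, 48, 230, 554, 521, 356, —, —, —, 779]

5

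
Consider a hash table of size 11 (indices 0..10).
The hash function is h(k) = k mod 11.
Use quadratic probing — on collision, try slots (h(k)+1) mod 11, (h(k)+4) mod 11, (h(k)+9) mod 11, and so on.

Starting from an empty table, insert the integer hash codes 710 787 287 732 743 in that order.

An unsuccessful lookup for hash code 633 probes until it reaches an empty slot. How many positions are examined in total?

710: h=6 => slot 6
787: h=6, probe 6,7 => slot 7
287: h=1 => slot 1
732: h=6, probe 6,7,10 => slot 10
743: h=6, probe 6,7,10,4 => slot 4
Table: [—, 287, —, —, 743, —, 710, 787, —, —, 732]
Lookup 633: h=6, probe 6,7,10,4,0 → slot 0 empty, not found.

5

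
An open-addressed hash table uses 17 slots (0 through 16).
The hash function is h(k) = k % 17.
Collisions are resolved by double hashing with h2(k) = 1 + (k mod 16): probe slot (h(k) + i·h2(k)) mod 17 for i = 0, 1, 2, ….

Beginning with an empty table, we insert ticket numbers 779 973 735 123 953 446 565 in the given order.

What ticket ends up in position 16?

123

Insert 779: h=14, slot 14 empty -> index 14.
Insert 973: h=4, slot 4 empty -> index 4.
Insert 735: h=4, h2=16, slot 4 occupied -> index 3.
Insert 123: h=4, h2=12, slot 4 occupied -> index 16.
Insert 953: h=1, slot 1 empty -> index 1.
Insert 446: h=4, h2=15, slot 4 occupied -> index 2.
Insert 565: h=4, h2=6, slot 4 occupied -> index 10.
Table: [-, 953, 446, 735, 973, -, -, -, -, -, 565, -, -, -, 779, -, 123]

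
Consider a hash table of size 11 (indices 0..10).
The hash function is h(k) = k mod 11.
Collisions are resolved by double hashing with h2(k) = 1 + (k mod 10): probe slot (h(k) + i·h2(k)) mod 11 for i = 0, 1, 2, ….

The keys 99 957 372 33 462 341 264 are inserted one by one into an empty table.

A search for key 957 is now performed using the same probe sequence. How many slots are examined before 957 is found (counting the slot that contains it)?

Insert 99: h=0, slot 0 empty → index 0.
Insert 957: h=0, h2=8, slot 0 occupied → index 8.
Insert 372: h=9, slot 9 empty → index 9.
Insert 33: h=0, h2=4, slot 0 occupied → index 4.
Insert 462: h=0, h2=3, slot 0 occupied → index 3.
Insert 341: h=0, h2=2, slot 0 occupied → index 2.
Insert 264: h=0, h2=5, slot 0 occupied → index 5.
Table: [99, —, 341, 462, 33, 264, —, —, 957, 372, —]
Lookup 957: h=0, h2=8, probe 0,8 → found at 8.

2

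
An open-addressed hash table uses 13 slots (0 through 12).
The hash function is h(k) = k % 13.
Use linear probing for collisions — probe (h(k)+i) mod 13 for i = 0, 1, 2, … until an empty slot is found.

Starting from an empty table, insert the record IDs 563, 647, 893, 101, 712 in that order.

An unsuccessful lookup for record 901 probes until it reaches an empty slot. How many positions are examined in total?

Insert 563: h=4, slot 4 empty -> index 4.
Insert 647: h=10, slot 10 empty -> index 10.
Insert 893: h=9, slot 9 empty -> index 9.
Insert 101: h=10, slot 10 occupied -> index 11.
Insert 712: h=10, slots 10,11 occupied -> index 12.
Table: [-, -, -, -, 563, -, -, -, -, 893, 647, 101, 712]
Lookup 901: h=4, probe 4,5 → slot 5 empty, not found.

2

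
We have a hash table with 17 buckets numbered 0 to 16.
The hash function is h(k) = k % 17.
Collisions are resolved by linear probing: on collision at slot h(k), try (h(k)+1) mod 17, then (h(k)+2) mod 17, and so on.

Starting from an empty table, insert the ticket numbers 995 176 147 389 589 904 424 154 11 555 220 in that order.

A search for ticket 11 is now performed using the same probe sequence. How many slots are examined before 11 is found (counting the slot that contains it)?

Insert 995: h=9, slot 9 empty => index 9.
Insert 176: h=6, slot 6 empty => index 6.
Insert 147: h=11, slot 11 empty => index 11.
Insert 389: h=15, slot 15 empty => index 15.
Insert 589: h=11, slot 11 occupied => index 12.
Insert 904: h=3, slot 3 empty => index 3.
Insert 424: h=16, slot 16 empty => index 16.
Insert 154: h=1, slot 1 empty => index 1.
Insert 11: h=11, slots 11,12 occupied => index 13.
Insert 555: h=11, slots 11,12,13 occupied => index 14.
Insert 220: h=16, slot 16 occupied => index 0.
Table: [220, 154, ∅, 904, ∅, ∅, 176, ∅, ∅, 995, ∅, 147, 589, 11, 555, 389, 424]
Lookup 11: h=11, probe 11,12,13 → found at 13.

3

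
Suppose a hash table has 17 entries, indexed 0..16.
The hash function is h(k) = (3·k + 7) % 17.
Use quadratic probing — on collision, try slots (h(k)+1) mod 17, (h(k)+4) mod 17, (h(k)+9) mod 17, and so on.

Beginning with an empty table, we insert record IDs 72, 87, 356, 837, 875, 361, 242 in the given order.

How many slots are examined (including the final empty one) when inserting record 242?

4

72 hashes to 2; slot 2 is free -> place at 2.
87 hashes to 13; slot 13 is free -> place at 13.
356 hashes to 4; slot 4 is free -> place at 4.
837 hashes to 2; 2 taken -> place at 3.
875 hashes to 14; slot 14 is free -> place at 14.
361 hashes to 2; 2,3 taken -> place at 6.
242 hashes to 2; 2,3,6 taken -> place at 11.
Table: [., ., 72, 837, 356, ., 361, ., ., ., ., 242, ., 87, 875, ., .]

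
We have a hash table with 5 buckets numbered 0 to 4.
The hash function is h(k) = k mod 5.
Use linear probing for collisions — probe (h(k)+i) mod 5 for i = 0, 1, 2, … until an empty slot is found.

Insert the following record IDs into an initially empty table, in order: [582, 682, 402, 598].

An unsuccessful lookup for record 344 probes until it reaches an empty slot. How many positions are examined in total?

3

582 hashes to 2; slot 2 is free → place at 2.
682 hashes to 2; 2 taken → place at 3.
402 hashes to 2; 2,3 taken → place at 4.
598 hashes to 3; 3,4 taken → place at 0.
Table: [598, —, 582, 682, 402]
Lookup 344: h=4, probe 4,0,1 → slot 1 empty, not found.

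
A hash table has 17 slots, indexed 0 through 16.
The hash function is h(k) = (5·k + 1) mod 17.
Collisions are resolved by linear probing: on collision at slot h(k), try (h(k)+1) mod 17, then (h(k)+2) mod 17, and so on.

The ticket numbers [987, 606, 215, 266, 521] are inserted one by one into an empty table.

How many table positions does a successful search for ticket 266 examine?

4

987 hashes to 6; slot 6 is free → place at 6.
606 hashes to 5; slot 5 is free → place at 5.
215 hashes to 5; 5,6 taken → place at 7.
266 hashes to 5; 5,6,7 taken → place at 8.
521 hashes to 5; 5,6,7,8 taken → place at 9.
Table: [—, —, —, —, —, 606, 987, 215, 266, 521, —, —, —, —, —, —, —]
Lookup 266: h=5, probe 5,6,7,8 → found at 8.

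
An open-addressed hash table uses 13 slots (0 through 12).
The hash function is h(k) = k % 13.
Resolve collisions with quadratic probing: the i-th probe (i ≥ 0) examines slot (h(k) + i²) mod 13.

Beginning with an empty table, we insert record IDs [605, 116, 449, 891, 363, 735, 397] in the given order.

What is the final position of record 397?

10

Insert 605: h=7, slot 7 empty -> index 7.
Insert 116: h=12, slot 12 empty -> index 12.
Insert 449: h=7, slot 7 occupied -> index 8.
Insert 891: h=7, slots 7,8 occupied -> index 11.
Insert 363: h=12, slot 12 occupied -> index 0.
Insert 735: h=7, slots 7,8,11 occupied -> index 3.
Insert 397: h=7, slots 7,8,11,3 occupied -> index 10.
Table: [363, -, -, 735, -, -, -, 605, 449, -, 397, 891, 116]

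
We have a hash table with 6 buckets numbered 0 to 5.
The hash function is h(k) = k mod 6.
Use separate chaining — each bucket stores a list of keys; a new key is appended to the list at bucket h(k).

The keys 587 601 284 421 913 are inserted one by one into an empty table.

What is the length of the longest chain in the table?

3

Insert 587: h=5, bucket 5 empty → new chain.
Insert 601: h=1, bucket 1 empty → new chain.
Insert 284: h=2, bucket 2 empty → new chain.
Insert 421: h=1, bucket 1 nonempty → append to chain.
Insert 913: h=1, bucket 1 nonempty → append to chain.
Final buckets:
0: ∅
1: 601 -> 421 -> 913
2: 284
3: ∅
4: ∅
5: 587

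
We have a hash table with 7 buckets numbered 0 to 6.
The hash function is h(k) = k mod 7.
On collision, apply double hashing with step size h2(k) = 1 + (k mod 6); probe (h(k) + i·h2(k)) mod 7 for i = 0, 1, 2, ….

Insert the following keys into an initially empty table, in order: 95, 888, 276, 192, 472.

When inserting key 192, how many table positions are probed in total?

3

Insert 95: h=4, slot 4 empty -> index 4.
Insert 888: h=6, slot 6 empty -> index 6.
Insert 276: h=3, slot 3 empty -> index 3.
Insert 192: h=3, h2=1, slots 3,4 occupied -> index 5.
Insert 472: h=3, h2=5, slot 3 occupied -> index 1.
Table: [_, 472, _, 276, 95, 192, 888]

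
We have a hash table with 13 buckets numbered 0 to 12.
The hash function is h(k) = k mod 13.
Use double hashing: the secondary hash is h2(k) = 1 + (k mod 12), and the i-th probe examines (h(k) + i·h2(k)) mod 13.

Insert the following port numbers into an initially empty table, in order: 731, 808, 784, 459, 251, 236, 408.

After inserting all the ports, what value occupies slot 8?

459

731 hashes to 3; slot 3 is free => place at 3.
808 hashes to 2; slot 2 is free => place at 2.
784 hashes to 4; slot 4 is free => place at 4.
459 hashes to 4, h2=4; 4 taken => place at 8.
251 hashes to 4, h2=12; 4,3,2 taken => place at 1.
236 hashes to 2, h2=9; 2 taken => place at 11.
408 hashes to 5; slot 5 is free => place at 5.
Table: [., 251, 808, 731, 784, 408, ., ., 459, ., ., 236, .]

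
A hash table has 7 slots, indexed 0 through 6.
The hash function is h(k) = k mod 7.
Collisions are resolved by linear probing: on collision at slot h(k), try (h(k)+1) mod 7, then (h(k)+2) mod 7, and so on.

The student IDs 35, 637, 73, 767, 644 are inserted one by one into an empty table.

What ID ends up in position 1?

637

35: h=0 => slot 0
637: h=0, probe 0,1 => slot 1
73: h=3 => slot 3
767: h=4 => slot 4
644: h=0, probe 0,1,2 => slot 2
Table: [35, 637, 644, 73, 767, -, -]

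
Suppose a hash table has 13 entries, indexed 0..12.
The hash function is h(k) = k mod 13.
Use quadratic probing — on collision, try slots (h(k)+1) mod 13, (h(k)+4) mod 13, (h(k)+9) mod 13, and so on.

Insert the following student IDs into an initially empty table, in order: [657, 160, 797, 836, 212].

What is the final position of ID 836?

657: h=7 => slot 7
160: h=4 => slot 4
797: h=4, probe 4,5 => slot 5
836: h=4, probe 4,5,8 => slot 8
212: h=4, probe 4,5,8,0 => slot 0
Table: [212, ∅, ∅, ∅, 160, 797, ∅, 657, 836, ∅, ∅, ∅, ∅]

8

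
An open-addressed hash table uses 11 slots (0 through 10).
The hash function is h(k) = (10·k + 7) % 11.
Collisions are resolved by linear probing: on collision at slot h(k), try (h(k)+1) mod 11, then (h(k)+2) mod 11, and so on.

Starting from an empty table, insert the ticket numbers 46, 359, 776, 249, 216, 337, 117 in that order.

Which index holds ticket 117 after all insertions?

46 hashes to 5; slot 5 is free -> place at 5.
359 hashes to 0; slot 0 is free -> place at 0.
776 hashes to 1; slot 1 is free -> place at 1.
249 hashes to 0; 0,1 taken -> place at 2.
216 hashes to 0; 0,1,2 taken -> place at 3.
337 hashes to 0; 0,1,2,3 taken -> place at 4.
117 hashes to 0; 0,1,2,3,4,5 taken -> place at 6.
Table: [359, 776, 249, 216, 337, 46, 117, —, —, —, —]

6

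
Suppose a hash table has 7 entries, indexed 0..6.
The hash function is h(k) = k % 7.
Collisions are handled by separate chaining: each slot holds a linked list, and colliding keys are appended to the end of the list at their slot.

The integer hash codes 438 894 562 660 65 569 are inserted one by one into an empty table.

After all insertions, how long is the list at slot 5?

1

438 -> bucket 4
894 -> bucket 5
562 -> bucket 2
660 -> bucket 2 (collision)
65 -> bucket 2 (collision)
569 -> bucket 2 (collision)
Final buckets:
0: _
1: _
2: 562 -> 660 -> 65 -> 569
3: _
4: 438
5: 894
6: _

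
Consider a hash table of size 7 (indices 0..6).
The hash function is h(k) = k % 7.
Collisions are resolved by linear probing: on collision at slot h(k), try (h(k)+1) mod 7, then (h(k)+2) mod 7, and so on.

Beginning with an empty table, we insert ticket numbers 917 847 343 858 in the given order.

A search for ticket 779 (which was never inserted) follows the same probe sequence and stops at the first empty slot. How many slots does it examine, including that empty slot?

917: h=0 -> slot 0
847: h=0, probe 0,1 -> slot 1
343: h=0, probe 0,1,2 -> slot 2
858: h=4 -> slot 4
Table: [917, 847, 343, ∅, 858, ∅, ∅]
Lookup 779: h=2, probe 2,3 → slot 3 empty, not found.

2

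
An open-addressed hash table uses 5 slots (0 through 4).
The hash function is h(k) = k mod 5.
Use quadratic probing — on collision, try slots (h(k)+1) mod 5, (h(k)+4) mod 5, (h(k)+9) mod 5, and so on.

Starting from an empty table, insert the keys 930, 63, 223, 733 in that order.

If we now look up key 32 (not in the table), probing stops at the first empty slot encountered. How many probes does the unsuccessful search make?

930 hashes to 0; slot 0 is free → place at 0.
63 hashes to 3; slot 3 is free → place at 3.
223 hashes to 3; 3 taken → place at 4.
733 hashes to 3; 3,4 taken → place at 2.
Table: [930, -, 733, 63, 223]
Lookup 32: h=2, probe 2,3,1 → slot 1 empty, not found.

3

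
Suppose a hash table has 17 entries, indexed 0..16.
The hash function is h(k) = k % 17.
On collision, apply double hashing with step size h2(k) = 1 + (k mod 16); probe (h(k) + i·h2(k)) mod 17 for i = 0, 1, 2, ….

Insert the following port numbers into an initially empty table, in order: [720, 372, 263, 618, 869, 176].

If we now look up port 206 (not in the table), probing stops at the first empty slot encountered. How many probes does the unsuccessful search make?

720: h=6 → slot 6
372: h=15 → slot 15
263: h=8 → slot 8
618: h=6, h2=11, probe 6,0 → slot 0
869: h=2 → slot 2
176: h=6, h2=1, probe 6,7 → slot 7
Table: [618, —, 869, —, —, —, 720, 176, 263, —, —, —, —, —, —, 372, —]
Lookup 206: h=2, h2=15, probe 2,0,15,13 → slot 13 empty, not found.

4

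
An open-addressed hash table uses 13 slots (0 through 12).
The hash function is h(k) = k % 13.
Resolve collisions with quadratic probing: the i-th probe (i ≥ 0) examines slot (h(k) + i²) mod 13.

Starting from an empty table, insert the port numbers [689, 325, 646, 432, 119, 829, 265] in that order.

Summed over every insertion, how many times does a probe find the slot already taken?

1

689 hashes to 0; slot 0 is free -> place at 0.
325 hashes to 0; 0 taken -> place at 1.
646 hashes to 9; slot 9 is free -> place at 9.
432 hashes to 3; slot 3 is free -> place at 3.
119 hashes to 2; slot 2 is free -> place at 2.
829 hashes to 10; slot 10 is free -> place at 10.
265 hashes to 5; slot 5 is free -> place at 5.
Table: [689, 325, 119, 432, ∅, 265, ∅, ∅, ∅, 646, 829, ∅, ∅]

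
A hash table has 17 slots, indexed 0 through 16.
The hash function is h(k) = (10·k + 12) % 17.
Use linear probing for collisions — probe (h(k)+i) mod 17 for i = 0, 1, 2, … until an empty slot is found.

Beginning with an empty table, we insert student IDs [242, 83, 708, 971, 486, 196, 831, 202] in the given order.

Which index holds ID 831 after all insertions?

242: h=1 → slot 1
83: h=9 → slot 9
708: h=3 → slot 3
971: h=15 → slot 15
486: h=10 → slot 10
196: h=0 → slot 0
831: h=9, probe 9,10,11 → slot 11
202: h=9, probe 9,10,11,12 → slot 12
Table: [196, 242, ., 708, ., ., ., ., ., 83, 486, 831, 202, ., ., 971, .]

11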